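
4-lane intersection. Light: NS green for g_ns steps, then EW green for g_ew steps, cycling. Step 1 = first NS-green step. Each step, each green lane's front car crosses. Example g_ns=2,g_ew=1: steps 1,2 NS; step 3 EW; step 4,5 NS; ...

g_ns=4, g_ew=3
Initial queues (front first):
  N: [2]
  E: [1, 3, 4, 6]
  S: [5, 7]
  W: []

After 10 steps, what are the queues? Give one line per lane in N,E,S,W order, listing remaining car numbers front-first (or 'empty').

Step 1 [NS]: N:car2-GO,E:wait,S:car5-GO,W:wait | queues: N=0 E=4 S=1 W=0
Step 2 [NS]: N:empty,E:wait,S:car7-GO,W:wait | queues: N=0 E=4 S=0 W=0
Step 3 [NS]: N:empty,E:wait,S:empty,W:wait | queues: N=0 E=4 S=0 W=0
Step 4 [NS]: N:empty,E:wait,S:empty,W:wait | queues: N=0 E=4 S=0 W=0
Step 5 [EW]: N:wait,E:car1-GO,S:wait,W:empty | queues: N=0 E=3 S=0 W=0
Step 6 [EW]: N:wait,E:car3-GO,S:wait,W:empty | queues: N=0 E=2 S=0 W=0
Step 7 [EW]: N:wait,E:car4-GO,S:wait,W:empty | queues: N=0 E=1 S=0 W=0
Step 8 [NS]: N:empty,E:wait,S:empty,W:wait | queues: N=0 E=1 S=0 W=0
Step 9 [NS]: N:empty,E:wait,S:empty,W:wait | queues: N=0 E=1 S=0 W=0
Step 10 [NS]: N:empty,E:wait,S:empty,W:wait | queues: N=0 E=1 S=0 W=0

N: empty
E: 6
S: empty
W: empty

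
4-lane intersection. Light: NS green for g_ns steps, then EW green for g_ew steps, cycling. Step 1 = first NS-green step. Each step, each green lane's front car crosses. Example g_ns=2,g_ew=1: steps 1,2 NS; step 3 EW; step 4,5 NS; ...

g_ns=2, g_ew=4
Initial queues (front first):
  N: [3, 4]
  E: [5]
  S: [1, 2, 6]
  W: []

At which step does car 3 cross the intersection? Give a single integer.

Step 1 [NS]: N:car3-GO,E:wait,S:car1-GO,W:wait | queues: N=1 E=1 S=2 W=0
Step 2 [NS]: N:car4-GO,E:wait,S:car2-GO,W:wait | queues: N=0 E=1 S=1 W=0
Step 3 [EW]: N:wait,E:car5-GO,S:wait,W:empty | queues: N=0 E=0 S=1 W=0
Step 4 [EW]: N:wait,E:empty,S:wait,W:empty | queues: N=0 E=0 S=1 W=0
Step 5 [EW]: N:wait,E:empty,S:wait,W:empty | queues: N=0 E=0 S=1 W=0
Step 6 [EW]: N:wait,E:empty,S:wait,W:empty | queues: N=0 E=0 S=1 W=0
Step 7 [NS]: N:empty,E:wait,S:car6-GO,W:wait | queues: N=0 E=0 S=0 W=0
Car 3 crosses at step 1

1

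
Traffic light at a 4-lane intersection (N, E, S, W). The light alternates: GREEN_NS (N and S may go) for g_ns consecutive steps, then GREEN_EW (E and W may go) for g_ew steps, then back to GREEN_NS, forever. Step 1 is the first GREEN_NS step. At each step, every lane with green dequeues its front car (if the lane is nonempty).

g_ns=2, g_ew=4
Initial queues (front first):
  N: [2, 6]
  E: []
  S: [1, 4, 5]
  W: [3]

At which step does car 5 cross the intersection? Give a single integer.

Step 1 [NS]: N:car2-GO,E:wait,S:car1-GO,W:wait | queues: N=1 E=0 S=2 W=1
Step 2 [NS]: N:car6-GO,E:wait,S:car4-GO,W:wait | queues: N=0 E=0 S=1 W=1
Step 3 [EW]: N:wait,E:empty,S:wait,W:car3-GO | queues: N=0 E=0 S=1 W=0
Step 4 [EW]: N:wait,E:empty,S:wait,W:empty | queues: N=0 E=0 S=1 W=0
Step 5 [EW]: N:wait,E:empty,S:wait,W:empty | queues: N=0 E=0 S=1 W=0
Step 6 [EW]: N:wait,E:empty,S:wait,W:empty | queues: N=0 E=0 S=1 W=0
Step 7 [NS]: N:empty,E:wait,S:car5-GO,W:wait | queues: N=0 E=0 S=0 W=0
Car 5 crosses at step 7

7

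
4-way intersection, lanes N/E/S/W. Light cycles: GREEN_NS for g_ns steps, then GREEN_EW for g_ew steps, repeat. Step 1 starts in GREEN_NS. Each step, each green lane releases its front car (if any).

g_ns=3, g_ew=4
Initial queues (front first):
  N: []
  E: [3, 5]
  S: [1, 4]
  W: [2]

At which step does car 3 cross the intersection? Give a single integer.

Step 1 [NS]: N:empty,E:wait,S:car1-GO,W:wait | queues: N=0 E=2 S=1 W=1
Step 2 [NS]: N:empty,E:wait,S:car4-GO,W:wait | queues: N=0 E=2 S=0 W=1
Step 3 [NS]: N:empty,E:wait,S:empty,W:wait | queues: N=0 E=2 S=0 W=1
Step 4 [EW]: N:wait,E:car3-GO,S:wait,W:car2-GO | queues: N=0 E=1 S=0 W=0
Step 5 [EW]: N:wait,E:car5-GO,S:wait,W:empty | queues: N=0 E=0 S=0 W=0
Car 3 crosses at step 4

4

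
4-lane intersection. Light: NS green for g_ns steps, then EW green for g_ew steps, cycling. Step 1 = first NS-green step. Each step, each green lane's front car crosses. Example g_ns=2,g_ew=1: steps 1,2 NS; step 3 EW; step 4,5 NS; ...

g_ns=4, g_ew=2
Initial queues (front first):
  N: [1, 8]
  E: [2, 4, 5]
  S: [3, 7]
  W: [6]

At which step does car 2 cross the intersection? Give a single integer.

Step 1 [NS]: N:car1-GO,E:wait,S:car3-GO,W:wait | queues: N=1 E=3 S=1 W=1
Step 2 [NS]: N:car8-GO,E:wait,S:car7-GO,W:wait | queues: N=0 E=3 S=0 W=1
Step 3 [NS]: N:empty,E:wait,S:empty,W:wait | queues: N=0 E=3 S=0 W=1
Step 4 [NS]: N:empty,E:wait,S:empty,W:wait | queues: N=0 E=3 S=0 W=1
Step 5 [EW]: N:wait,E:car2-GO,S:wait,W:car6-GO | queues: N=0 E=2 S=0 W=0
Step 6 [EW]: N:wait,E:car4-GO,S:wait,W:empty | queues: N=0 E=1 S=0 W=0
Step 7 [NS]: N:empty,E:wait,S:empty,W:wait | queues: N=0 E=1 S=0 W=0
Step 8 [NS]: N:empty,E:wait,S:empty,W:wait | queues: N=0 E=1 S=0 W=0
Step 9 [NS]: N:empty,E:wait,S:empty,W:wait | queues: N=0 E=1 S=0 W=0
Step 10 [NS]: N:empty,E:wait,S:empty,W:wait | queues: N=0 E=1 S=0 W=0
Step 11 [EW]: N:wait,E:car5-GO,S:wait,W:empty | queues: N=0 E=0 S=0 W=0
Car 2 crosses at step 5

5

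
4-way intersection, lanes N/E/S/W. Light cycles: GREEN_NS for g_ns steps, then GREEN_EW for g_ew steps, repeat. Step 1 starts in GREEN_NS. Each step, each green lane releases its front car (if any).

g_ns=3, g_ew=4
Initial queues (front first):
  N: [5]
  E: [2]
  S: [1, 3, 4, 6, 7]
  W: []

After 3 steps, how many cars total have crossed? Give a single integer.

Step 1 [NS]: N:car5-GO,E:wait,S:car1-GO,W:wait | queues: N=0 E=1 S=4 W=0
Step 2 [NS]: N:empty,E:wait,S:car3-GO,W:wait | queues: N=0 E=1 S=3 W=0
Step 3 [NS]: N:empty,E:wait,S:car4-GO,W:wait | queues: N=0 E=1 S=2 W=0
Cars crossed by step 3: 4

Answer: 4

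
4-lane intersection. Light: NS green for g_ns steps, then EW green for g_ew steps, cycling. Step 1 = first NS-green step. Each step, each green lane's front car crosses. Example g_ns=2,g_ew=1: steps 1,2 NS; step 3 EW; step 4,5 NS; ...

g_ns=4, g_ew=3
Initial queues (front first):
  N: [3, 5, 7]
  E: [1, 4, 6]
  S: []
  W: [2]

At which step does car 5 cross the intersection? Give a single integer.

Step 1 [NS]: N:car3-GO,E:wait,S:empty,W:wait | queues: N=2 E=3 S=0 W=1
Step 2 [NS]: N:car5-GO,E:wait,S:empty,W:wait | queues: N=1 E=3 S=0 W=1
Step 3 [NS]: N:car7-GO,E:wait,S:empty,W:wait | queues: N=0 E=3 S=0 W=1
Step 4 [NS]: N:empty,E:wait,S:empty,W:wait | queues: N=0 E=3 S=0 W=1
Step 5 [EW]: N:wait,E:car1-GO,S:wait,W:car2-GO | queues: N=0 E=2 S=0 W=0
Step 6 [EW]: N:wait,E:car4-GO,S:wait,W:empty | queues: N=0 E=1 S=0 W=0
Step 7 [EW]: N:wait,E:car6-GO,S:wait,W:empty | queues: N=0 E=0 S=0 W=0
Car 5 crosses at step 2

2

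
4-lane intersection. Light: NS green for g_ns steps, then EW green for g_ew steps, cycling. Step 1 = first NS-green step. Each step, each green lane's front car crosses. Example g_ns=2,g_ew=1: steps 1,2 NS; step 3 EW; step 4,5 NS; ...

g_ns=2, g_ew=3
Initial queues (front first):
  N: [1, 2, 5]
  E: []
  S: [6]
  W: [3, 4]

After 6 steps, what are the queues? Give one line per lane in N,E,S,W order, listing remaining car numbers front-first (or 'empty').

Step 1 [NS]: N:car1-GO,E:wait,S:car6-GO,W:wait | queues: N=2 E=0 S=0 W=2
Step 2 [NS]: N:car2-GO,E:wait,S:empty,W:wait | queues: N=1 E=0 S=0 W=2
Step 3 [EW]: N:wait,E:empty,S:wait,W:car3-GO | queues: N=1 E=0 S=0 W=1
Step 4 [EW]: N:wait,E:empty,S:wait,W:car4-GO | queues: N=1 E=0 S=0 W=0
Step 5 [EW]: N:wait,E:empty,S:wait,W:empty | queues: N=1 E=0 S=0 W=0
Step 6 [NS]: N:car5-GO,E:wait,S:empty,W:wait | queues: N=0 E=0 S=0 W=0

N: empty
E: empty
S: empty
W: empty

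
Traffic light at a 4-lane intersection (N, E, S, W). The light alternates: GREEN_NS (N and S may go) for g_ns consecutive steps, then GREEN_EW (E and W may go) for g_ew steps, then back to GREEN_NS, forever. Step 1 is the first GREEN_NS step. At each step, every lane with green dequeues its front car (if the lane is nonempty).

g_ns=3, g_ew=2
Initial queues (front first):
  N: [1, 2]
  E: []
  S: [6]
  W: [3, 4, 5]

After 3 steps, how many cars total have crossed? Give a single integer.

Step 1 [NS]: N:car1-GO,E:wait,S:car6-GO,W:wait | queues: N=1 E=0 S=0 W=3
Step 2 [NS]: N:car2-GO,E:wait,S:empty,W:wait | queues: N=0 E=0 S=0 W=3
Step 3 [NS]: N:empty,E:wait,S:empty,W:wait | queues: N=0 E=0 S=0 W=3
Cars crossed by step 3: 3

Answer: 3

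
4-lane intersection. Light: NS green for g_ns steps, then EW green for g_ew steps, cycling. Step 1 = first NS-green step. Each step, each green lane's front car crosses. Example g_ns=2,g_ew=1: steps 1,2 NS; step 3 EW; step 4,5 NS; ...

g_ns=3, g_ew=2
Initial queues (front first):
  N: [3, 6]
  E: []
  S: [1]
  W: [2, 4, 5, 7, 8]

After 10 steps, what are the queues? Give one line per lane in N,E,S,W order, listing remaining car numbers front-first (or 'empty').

Step 1 [NS]: N:car3-GO,E:wait,S:car1-GO,W:wait | queues: N=1 E=0 S=0 W=5
Step 2 [NS]: N:car6-GO,E:wait,S:empty,W:wait | queues: N=0 E=0 S=0 W=5
Step 3 [NS]: N:empty,E:wait,S:empty,W:wait | queues: N=0 E=0 S=0 W=5
Step 4 [EW]: N:wait,E:empty,S:wait,W:car2-GO | queues: N=0 E=0 S=0 W=4
Step 5 [EW]: N:wait,E:empty,S:wait,W:car4-GO | queues: N=0 E=0 S=0 W=3
Step 6 [NS]: N:empty,E:wait,S:empty,W:wait | queues: N=0 E=0 S=0 W=3
Step 7 [NS]: N:empty,E:wait,S:empty,W:wait | queues: N=0 E=0 S=0 W=3
Step 8 [NS]: N:empty,E:wait,S:empty,W:wait | queues: N=0 E=0 S=0 W=3
Step 9 [EW]: N:wait,E:empty,S:wait,W:car5-GO | queues: N=0 E=0 S=0 W=2
Step 10 [EW]: N:wait,E:empty,S:wait,W:car7-GO | queues: N=0 E=0 S=0 W=1

N: empty
E: empty
S: empty
W: 8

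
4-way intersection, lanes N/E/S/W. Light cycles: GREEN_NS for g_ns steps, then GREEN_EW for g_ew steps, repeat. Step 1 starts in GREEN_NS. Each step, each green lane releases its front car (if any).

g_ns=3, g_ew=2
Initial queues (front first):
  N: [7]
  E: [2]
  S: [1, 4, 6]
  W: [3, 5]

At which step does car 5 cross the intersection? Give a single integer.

Step 1 [NS]: N:car7-GO,E:wait,S:car1-GO,W:wait | queues: N=0 E=1 S=2 W=2
Step 2 [NS]: N:empty,E:wait,S:car4-GO,W:wait | queues: N=0 E=1 S=1 W=2
Step 3 [NS]: N:empty,E:wait,S:car6-GO,W:wait | queues: N=0 E=1 S=0 W=2
Step 4 [EW]: N:wait,E:car2-GO,S:wait,W:car3-GO | queues: N=0 E=0 S=0 W=1
Step 5 [EW]: N:wait,E:empty,S:wait,W:car5-GO | queues: N=0 E=0 S=0 W=0
Car 5 crosses at step 5

5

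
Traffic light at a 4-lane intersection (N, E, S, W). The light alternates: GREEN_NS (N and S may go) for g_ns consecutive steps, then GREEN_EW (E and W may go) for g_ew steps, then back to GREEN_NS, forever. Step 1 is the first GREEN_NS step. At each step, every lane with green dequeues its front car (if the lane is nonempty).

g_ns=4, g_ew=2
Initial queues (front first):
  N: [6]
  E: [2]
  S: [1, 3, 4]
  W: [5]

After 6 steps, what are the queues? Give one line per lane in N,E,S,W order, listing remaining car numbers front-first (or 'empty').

Step 1 [NS]: N:car6-GO,E:wait,S:car1-GO,W:wait | queues: N=0 E=1 S=2 W=1
Step 2 [NS]: N:empty,E:wait,S:car3-GO,W:wait | queues: N=0 E=1 S=1 W=1
Step 3 [NS]: N:empty,E:wait,S:car4-GO,W:wait | queues: N=0 E=1 S=0 W=1
Step 4 [NS]: N:empty,E:wait,S:empty,W:wait | queues: N=0 E=1 S=0 W=1
Step 5 [EW]: N:wait,E:car2-GO,S:wait,W:car5-GO | queues: N=0 E=0 S=0 W=0

N: empty
E: empty
S: empty
W: empty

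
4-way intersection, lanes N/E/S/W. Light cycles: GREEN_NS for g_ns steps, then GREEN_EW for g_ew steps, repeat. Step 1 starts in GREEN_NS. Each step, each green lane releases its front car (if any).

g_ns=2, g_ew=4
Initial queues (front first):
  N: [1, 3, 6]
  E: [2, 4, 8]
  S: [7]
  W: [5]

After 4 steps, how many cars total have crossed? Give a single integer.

Answer: 6

Derivation:
Step 1 [NS]: N:car1-GO,E:wait,S:car7-GO,W:wait | queues: N=2 E=3 S=0 W=1
Step 2 [NS]: N:car3-GO,E:wait,S:empty,W:wait | queues: N=1 E=3 S=0 W=1
Step 3 [EW]: N:wait,E:car2-GO,S:wait,W:car5-GO | queues: N=1 E=2 S=0 W=0
Step 4 [EW]: N:wait,E:car4-GO,S:wait,W:empty | queues: N=1 E=1 S=0 W=0
Cars crossed by step 4: 6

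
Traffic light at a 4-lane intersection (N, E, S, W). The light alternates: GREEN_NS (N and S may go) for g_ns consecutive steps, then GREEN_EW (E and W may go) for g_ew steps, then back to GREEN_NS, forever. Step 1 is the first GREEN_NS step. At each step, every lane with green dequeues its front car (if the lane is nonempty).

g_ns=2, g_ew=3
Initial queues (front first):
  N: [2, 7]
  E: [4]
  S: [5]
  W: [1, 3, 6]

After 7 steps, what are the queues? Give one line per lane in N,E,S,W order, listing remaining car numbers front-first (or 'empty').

Step 1 [NS]: N:car2-GO,E:wait,S:car5-GO,W:wait | queues: N=1 E=1 S=0 W=3
Step 2 [NS]: N:car7-GO,E:wait,S:empty,W:wait | queues: N=0 E=1 S=0 W=3
Step 3 [EW]: N:wait,E:car4-GO,S:wait,W:car1-GO | queues: N=0 E=0 S=0 W=2
Step 4 [EW]: N:wait,E:empty,S:wait,W:car3-GO | queues: N=0 E=0 S=0 W=1
Step 5 [EW]: N:wait,E:empty,S:wait,W:car6-GO | queues: N=0 E=0 S=0 W=0

N: empty
E: empty
S: empty
W: empty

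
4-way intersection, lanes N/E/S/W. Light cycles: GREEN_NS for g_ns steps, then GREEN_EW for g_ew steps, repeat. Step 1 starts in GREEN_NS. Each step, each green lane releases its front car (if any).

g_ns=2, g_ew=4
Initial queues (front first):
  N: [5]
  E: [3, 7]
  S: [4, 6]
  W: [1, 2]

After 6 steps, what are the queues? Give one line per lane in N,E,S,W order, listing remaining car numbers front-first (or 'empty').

Step 1 [NS]: N:car5-GO,E:wait,S:car4-GO,W:wait | queues: N=0 E=2 S=1 W=2
Step 2 [NS]: N:empty,E:wait,S:car6-GO,W:wait | queues: N=0 E=2 S=0 W=2
Step 3 [EW]: N:wait,E:car3-GO,S:wait,W:car1-GO | queues: N=0 E=1 S=0 W=1
Step 4 [EW]: N:wait,E:car7-GO,S:wait,W:car2-GO | queues: N=0 E=0 S=0 W=0

N: empty
E: empty
S: empty
W: empty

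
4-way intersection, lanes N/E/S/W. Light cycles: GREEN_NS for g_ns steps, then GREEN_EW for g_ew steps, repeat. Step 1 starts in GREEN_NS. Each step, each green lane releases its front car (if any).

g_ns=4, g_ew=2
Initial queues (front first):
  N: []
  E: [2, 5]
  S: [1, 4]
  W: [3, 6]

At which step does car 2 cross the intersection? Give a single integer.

Step 1 [NS]: N:empty,E:wait,S:car1-GO,W:wait | queues: N=0 E=2 S=1 W=2
Step 2 [NS]: N:empty,E:wait,S:car4-GO,W:wait | queues: N=0 E=2 S=0 W=2
Step 3 [NS]: N:empty,E:wait,S:empty,W:wait | queues: N=0 E=2 S=0 W=2
Step 4 [NS]: N:empty,E:wait,S:empty,W:wait | queues: N=0 E=2 S=0 W=2
Step 5 [EW]: N:wait,E:car2-GO,S:wait,W:car3-GO | queues: N=0 E=1 S=0 W=1
Step 6 [EW]: N:wait,E:car5-GO,S:wait,W:car6-GO | queues: N=0 E=0 S=0 W=0
Car 2 crosses at step 5

5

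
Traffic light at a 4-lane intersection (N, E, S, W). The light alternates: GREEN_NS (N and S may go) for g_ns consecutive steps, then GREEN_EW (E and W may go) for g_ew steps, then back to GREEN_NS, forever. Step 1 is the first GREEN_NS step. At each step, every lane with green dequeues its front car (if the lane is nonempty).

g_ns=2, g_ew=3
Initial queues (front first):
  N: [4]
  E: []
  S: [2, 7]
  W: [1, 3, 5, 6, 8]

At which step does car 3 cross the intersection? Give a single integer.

Step 1 [NS]: N:car4-GO,E:wait,S:car2-GO,W:wait | queues: N=0 E=0 S=1 W=5
Step 2 [NS]: N:empty,E:wait,S:car7-GO,W:wait | queues: N=0 E=0 S=0 W=5
Step 3 [EW]: N:wait,E:empty,S:wait,W:car1-GO | queues: N=0 E=0 S=0 W=4
Step 4 [EW]: N:wait,E:empty,S:wait,W:car3-GO | queues: N=0 E=0 S=0 W=3
Step 5 [EW]: N:wait,E:empty,S:wait,W:car5-GO | queues: N=0 E=0 S=0 W=2
Step 6 [NS]: N:empty,E:wait,S:empty,W:wait | queues: N=0 E=0 S=0 W=2
Step 7 [NS]: N:empty,E:wait,S:empty,W:wait | queues: N=0 E=0 S=0 W=2
Step 8 [EW]: N:wait,E:empty,S:wait,W:car6-GO | queues: N=0 E=0 S=0 W=1
Step 9 [EW]: N:wait,E:empty,S:wait,W:car8-GO | queues: N=0 E=0 S=0 W=0
Car 3 crosses at step 4

4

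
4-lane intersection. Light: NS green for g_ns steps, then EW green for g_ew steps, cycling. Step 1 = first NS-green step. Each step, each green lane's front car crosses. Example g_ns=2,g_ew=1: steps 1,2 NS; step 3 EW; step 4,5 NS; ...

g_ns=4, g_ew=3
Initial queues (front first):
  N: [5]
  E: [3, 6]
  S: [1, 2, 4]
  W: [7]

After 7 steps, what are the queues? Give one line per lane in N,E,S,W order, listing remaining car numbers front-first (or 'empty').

Step 1 [NS]: N:car5-GO,E:wait,S:car1-GO,W:wait | queues: N=0 E=2 S=2 W=1
Step 2 [NS]: N:empty,E:wait,S:car2-GO,W:wait | queues: N=0 E=2 S=1 W=1
Step 3 [NS]: N:empty,E:wait,S:car4-GO,W:wait | queues: N=0 E=2 S=0 W=1
Step 4 [NS]: N:empty,E:wait,S:empty,W:wait | queues: N=0 E=2 S=0 W=1
Step 5 [EW]: N:wait,E:car3-GO,S:wait,W:car7-GO | queues: N=0 E=1 S=0 W=0
Step 6 [EW]: N:wait,E:car6-GO,S:wait,W:empty | queues: N=0 E=0 S=0 W=0

N: empty
E: empty
S: empty
W: empty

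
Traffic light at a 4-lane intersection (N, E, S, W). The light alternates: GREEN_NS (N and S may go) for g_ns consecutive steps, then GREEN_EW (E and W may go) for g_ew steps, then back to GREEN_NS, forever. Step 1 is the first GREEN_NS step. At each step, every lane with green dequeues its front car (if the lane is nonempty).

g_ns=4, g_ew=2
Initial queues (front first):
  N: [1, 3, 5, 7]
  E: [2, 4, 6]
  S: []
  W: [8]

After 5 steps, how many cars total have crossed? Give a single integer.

Step 1 [NS]: N:car1-GO,E:wait,S:empty,W:wait | queues: N=3 E=3 S=0 W=1
Step 2 [NS]: N:car3-GO,E:wait,S:empty,W:wait | queues: N=2 E=3 S=0 W=1
Step 3 [NS]: N:car5-GO,E:wait,S:empty,W:wait | queues: N=1 E=3 S=0 W=1
Step 4 [NS]: N:car7-GO,E:wait,S:empty,W:wait | queues: N=0 E=3 S=0 W=1
Step 5 [EW]: N:wait,E:car2-GO,S:wait,W:car8-GO | queues: N=0 E=2 S=0 W=0
Cars crossed by step 5: 6

Answer: 6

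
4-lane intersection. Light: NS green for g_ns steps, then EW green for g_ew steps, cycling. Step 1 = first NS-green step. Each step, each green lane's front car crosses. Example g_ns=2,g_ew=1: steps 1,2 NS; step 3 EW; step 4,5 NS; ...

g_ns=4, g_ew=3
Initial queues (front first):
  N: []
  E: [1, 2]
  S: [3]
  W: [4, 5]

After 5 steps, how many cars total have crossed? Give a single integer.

Step 1 [NS]: N:empty,E:wait,S:car3-GO,W:wait | queues: N=0 E=2 S=0 W=2
Step 2 [NS]: N:empty,E:wait,S:empty,W:wait | queues: N=0 E=2 S=0 W=2
Step 3 [NS]: N:empty,E:wait,S:empty,W:wait | queues: N=0 E=2 S=0 W=2
Step 4 [NS]: N:empty,E:wait,S:empty,W:wait | queues: N=0 E=2 S=0 W=2
Step 5 [EW]: N:wait,E:car1-GO,S:wait,W:car4-GO | queues: N=0 E=1 S=0 W=1
Cars crossed by step 5: 3

Answer: 3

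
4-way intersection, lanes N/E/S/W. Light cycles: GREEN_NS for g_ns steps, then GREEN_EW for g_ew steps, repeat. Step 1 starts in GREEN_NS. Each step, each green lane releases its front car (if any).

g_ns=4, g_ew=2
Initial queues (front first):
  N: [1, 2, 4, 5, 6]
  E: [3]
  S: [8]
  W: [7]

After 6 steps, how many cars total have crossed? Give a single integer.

Answer: 7

Derivation:
Step 1 [NS]: N:car1-GO,E:wait,S:car8-GO,W:wait | queues: N=4 E=1 S=0 W=1
Step 2 [NS]: N:car2-GO,E:wait,S:empty,W:wait | queues: N=3 E=1 S=0 W=1
Step 3 [NS]: N:car4-GO,E:wait,S:empty,W:wait | queues: N=2 E=1 S=0 W=1
Step 4 [NS]: N:car5-GO,E:wait,S:empty,W:wait | queues: N=1 E=1 S=0 W=1
Step 5 [EW]: N:wait,E:car3-GO,S:wait,W:car7-GO | queues: N=1 E=0 S=0 W=0
Step 6 [EW]: N:wait,E:empty,S:wait,W:empty | queues: N=1 E=0 S=0 W=0
Cars crossed by step 6: 7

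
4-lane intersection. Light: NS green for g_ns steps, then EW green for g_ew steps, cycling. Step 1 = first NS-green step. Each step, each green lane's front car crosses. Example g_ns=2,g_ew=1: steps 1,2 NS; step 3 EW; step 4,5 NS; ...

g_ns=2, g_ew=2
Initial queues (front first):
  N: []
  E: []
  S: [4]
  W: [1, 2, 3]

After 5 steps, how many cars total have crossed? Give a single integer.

Step 1 [NS]: N:empty,E:wait,S:car4-GO,W:wait | queues: N=0 E=0 S=0 W=3
Step 2 [NS]: N:empty,E:wait,S:empty,W:wait | queues: N=0 E=0 S=0 W=3
Step 3 [EW]: N:wait,E:empty,S:wait,W:car1-GO | queues: N=0 E=0 S=0 W=2
Step 4 [EW]: N:wait,E:empty,S:wait,W:car2-GO | queues: N=0 E=0 S=0 W=1
Step 5 [NS]: N:empty,E:wait,S:empty,W:wait | queues: N=0 E=0 S=0 W=1
Cars crossed by step 5: 3

Answer: 3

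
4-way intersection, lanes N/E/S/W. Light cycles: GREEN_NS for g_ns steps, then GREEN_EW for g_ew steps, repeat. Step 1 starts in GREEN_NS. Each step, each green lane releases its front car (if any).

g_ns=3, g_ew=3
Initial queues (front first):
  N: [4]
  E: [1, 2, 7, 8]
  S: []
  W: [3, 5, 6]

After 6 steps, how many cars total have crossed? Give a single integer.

Step 1 [NS]: N:car4-GO,E:wait,S:empty,W:wait | queues: N=0 E=4 S=0 W=3
Step 2 [NS]: N:empty,E:wait,S:empty,W:wait | queues: N=0 E=4 S=0 W=3
Step 3 [NS]: N:empty,E:wait,S:empty,W:wait | queues: N=0 E=4 S=0 W=3
Step 4 [EW]: N:wait,E:car1-GO,S:wait,W:car3-GO | queues: N=0 E=3 S=0 W=2
Step 5 [EW]: N:wait,E:car2-GO,S:wait,W:car5-GO | queues: N=0 E=2 S=0 W=1
Step 6 [EW]: N:wait,E:car7-GO,S:wait,W:car6-GO | queues: N=0 E=1 S=0 W=0
Cars crossed by step 6: 7

Answer: 7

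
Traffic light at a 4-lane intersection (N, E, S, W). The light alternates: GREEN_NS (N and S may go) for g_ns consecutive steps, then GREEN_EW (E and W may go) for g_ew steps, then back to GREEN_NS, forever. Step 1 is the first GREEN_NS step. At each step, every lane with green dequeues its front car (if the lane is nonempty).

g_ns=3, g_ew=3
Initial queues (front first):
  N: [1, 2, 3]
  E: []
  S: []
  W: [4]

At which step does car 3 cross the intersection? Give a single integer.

Step 1 [NS]: N:car1-GO,E:wait,S:empty,W:wait | queues: N=2 E=0 S=0 W=1
Step 2 [NS]: N:car2-GO,E:wait,S:empty,W:wait | queues: N=1 E=0 S=0 W=1
Step 3 [NS]: N:car3-GO,E:wait,S:empty,W:wait | queues: N=0 E=0 S=0 W=1
Step 4 [EW]: N:wait,E:empty,S:wait,W:car4-GO | queues: N=0 E=0 S=0 W=0
Car 3 crosses at step 3

3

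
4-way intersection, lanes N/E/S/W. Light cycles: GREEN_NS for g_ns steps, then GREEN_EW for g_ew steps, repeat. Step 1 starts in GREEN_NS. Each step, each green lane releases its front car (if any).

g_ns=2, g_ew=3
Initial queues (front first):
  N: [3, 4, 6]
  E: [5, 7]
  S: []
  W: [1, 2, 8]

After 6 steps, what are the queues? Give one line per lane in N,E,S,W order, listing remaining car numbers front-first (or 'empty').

Step 1 [NS]: N:car3-GO,E:wait,S:empty,W:wait | queues: N=2 E=2 S=0 W=3
Step 2 [NS]: N:car4-GO,E:wait,S:empty,W:wait | queues: N=1 E=2 S=0 W=3
Step 3 [EW]: N:wait,E:car5-GO,S:wait,W:car1-GO | queues: N=1 E=1 S=0 W=2
Step 4 [EW]: N:wait,E:car7-GO,S:wait,W:car2-GO | queues: N=1 E=0 S=0 W=1
Step 5 [EW]: N:wait,E:empty,S:wait,W:car8-GO | queues: N=1 E=0 S=0 W=0
Step 6 [NS]: N:car6-GO,E:wait,S:empty,W:wait | queues: N=0 E=0 S=0 W=0

N: empty
E: empty
S: empty
W: empty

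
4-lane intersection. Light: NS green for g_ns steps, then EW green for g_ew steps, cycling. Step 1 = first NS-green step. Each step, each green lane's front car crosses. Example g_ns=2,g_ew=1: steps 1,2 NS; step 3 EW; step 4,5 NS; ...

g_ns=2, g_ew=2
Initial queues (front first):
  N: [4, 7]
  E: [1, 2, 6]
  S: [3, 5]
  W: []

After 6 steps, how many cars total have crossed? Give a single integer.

Answer: 6

Derivation:
Step 1 [NS]: N:car4-GO,E:wait,S:car3-GO,W:wait | queues: N=1 E=3 S=1 W=0
Step 2 [NS]: N:car7-GO,E:wait,S:car5-GO,W:wait | queues: N=0 E=3 S=0 W=0
Step 3 [EW]: N:wait,E:car1-GO,S:wait,W:empty | queues: N=0 E=2 S=0 W=0
Step 4 [EW]: N:wait,E:car2-GO,S:wait,W:empty | queues: N=0 E=1 S=0 W=0
Step 5 [NS]: N:empty,E:wait,S:empty,W:wait | queues: N=0 E=1 S=0 W=0
Step 6 [NS]: N:empty,E:wait,S:empty,W:wait | queues: N=0 E=1 S=0 W=0
Cars crossed by step 6: 6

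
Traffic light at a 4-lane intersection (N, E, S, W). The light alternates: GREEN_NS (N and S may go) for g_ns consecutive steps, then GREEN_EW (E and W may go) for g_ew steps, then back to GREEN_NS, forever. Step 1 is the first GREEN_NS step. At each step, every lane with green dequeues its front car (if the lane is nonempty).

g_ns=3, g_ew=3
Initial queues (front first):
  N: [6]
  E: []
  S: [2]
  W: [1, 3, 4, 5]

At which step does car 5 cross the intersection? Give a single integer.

Step 1 [NS]: N:car6-GO,E:wait,S:car2-GO,W:wait | queues: N=0 E=0 S=0 W=4
Step 2 [NS]: N:empty,E:wait,S:empty,W:wait | queues: N=0 E=0 S=0 W=4
Step 3 [NS]: N:empty,E:wait,S:empty,W:wait | queues: N=0 E=0 S=0 W=4
Step 4 [EW]: N:wait,E:empty,S:wait,W:car1-GO | queues: N=0 E=0 S=0 W=3
Step 5 [EW]: N:wait,E:empty,S:wait,W:car3-GO | queues: N=0 E=0 S=0 W=2
Step 6 [EW]: N:wait,E:empty,S:wait,W:car4-GO | queues: N=0 E=0 S=0 W=1
Step 7 [NS]: N:empty,E:wait,S:empty,W:wait | queues: N=0 E=0 S=0 W=1
Step 8 [NS]: N:empty,E:wait,S:empty,W:wait | queues: N=0 E=0 S=0 W=1
Step 9 [NS]: N:empty,E:wait,S:empty,W:wait | queues: N=0 E=0 S=0 W=1
Step 10 [EW]: N:wait,E:empty,S:wait,W:car5-GO | queues: N=0 E=0 S=0 W=0
Car 5 crosses at step 10

10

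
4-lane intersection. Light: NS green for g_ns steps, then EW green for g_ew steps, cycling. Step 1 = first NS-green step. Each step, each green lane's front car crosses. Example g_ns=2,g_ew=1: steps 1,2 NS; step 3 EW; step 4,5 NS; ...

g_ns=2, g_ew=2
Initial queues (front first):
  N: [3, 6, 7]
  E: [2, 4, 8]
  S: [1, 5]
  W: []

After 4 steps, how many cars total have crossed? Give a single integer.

Step 1 [NS]: N:car3-GO,E:wait,S:car1-GO,W:wait | queues: N=2 E=3 S=1 W=0
Step 2 [NS]: N:car6-GO,E:wait,S:car5-GO,W:wait | queues: N=1 E=3 S=0 W=0
Step 3 [EW]: N:wait,E:car2-GO,S:wait,W:empty | queues: N=1 E=2 S=0 W=0
Step 4 [EW]: N:wait,E:car4-GO,S:wait,W:empty | queues: N=1 E=1 S=0 W=0
Cars crossed by step 4: 6

Answer: 6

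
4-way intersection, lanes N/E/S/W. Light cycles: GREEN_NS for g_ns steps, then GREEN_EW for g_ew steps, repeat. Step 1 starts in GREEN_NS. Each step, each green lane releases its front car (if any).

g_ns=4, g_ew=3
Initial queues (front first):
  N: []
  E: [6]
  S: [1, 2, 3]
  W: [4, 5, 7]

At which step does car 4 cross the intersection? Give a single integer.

Step 1 [NS]: N:empty,E:wait,S:car1-GO,W:wait | queues: N=0 E=1 S=2 W=3
Step 2 [NS]: N:empty,E:wait,S:car2-GO,W:wait | queues: N=0 E=1 S=1 W=3
Step 3 [NS]: N:empty,E:wait,S:car3-GO,W:wait | queues: N=0 E=1 S=0 W=3
Step 4 [NS]: N:empty,E:wait,S:empty,W:wait | queues: N=0 E=1 S=0 W=3
Step 5 [EW]: N:wait,E:car6-GO,S:wait,W:car4-GO | queues: N=0 E=0 S=0 W=2
Step 6 [EW]: N:wait,E:empty,S:wait,W:car5-GO | queues: N=0 E=0 S=0 W=1
Step 7 [EW]: N:wait,E:empty,S:wait,W:car7-GO | queues: N=0 E=0 S=0 W=0
Car 4 crosses at step 5

5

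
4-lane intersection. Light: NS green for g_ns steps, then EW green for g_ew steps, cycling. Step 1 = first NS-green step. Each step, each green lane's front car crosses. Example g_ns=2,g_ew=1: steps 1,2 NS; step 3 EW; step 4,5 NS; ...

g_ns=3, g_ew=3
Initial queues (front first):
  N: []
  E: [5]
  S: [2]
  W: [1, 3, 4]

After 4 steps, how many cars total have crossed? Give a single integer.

Answer: 3

Derivation:
Step 1 [NS]: N:empty,E:wait,S:car2-GO,W:wait | queues: N=0 E=1 S=0 W=3
Step 2 [NS]: N:empty,E:wait,S:empty,W:wait | queues: N=0 E=1 S=0 W=3
Step 3 [NS]: N:empty,E:wait,S:empty,W:wait | queues: N=0 E=1 S=0 W=3
Step 4 [EW]: N:wait,E:car5-GO,S:wait,W:car1-GO | queues: N=0 E=0 S=0 W=2
Cars crossed by step 4: 3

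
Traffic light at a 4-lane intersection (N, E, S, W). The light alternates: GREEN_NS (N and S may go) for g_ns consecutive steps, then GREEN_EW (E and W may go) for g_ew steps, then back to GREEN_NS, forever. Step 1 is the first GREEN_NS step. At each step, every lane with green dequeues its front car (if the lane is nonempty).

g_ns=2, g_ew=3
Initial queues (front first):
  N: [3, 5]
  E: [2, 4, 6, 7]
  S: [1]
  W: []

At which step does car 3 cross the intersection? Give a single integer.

Step 1 [NS]: N:car3-GO,E:wait,S:car1-GO,W:wait | queues: N=1 E=4 S=0 W=0
Step 2 [NS]: N:car5-GO,E:wait,S:empty,W:wait | queues: N=0 E=4 S=0 W=0
Step 3 [EW]: N:wait,E:car2-GO,S:wait,W:empty | queues: N=0 E=3 S=0 W=0
Step 4 [EW]: N:wait,E:car4-GO,S:wait,W:empty | queues: N=0 E=2 S=0 W=0
Step 5 [EW]: N:wait,E:car6-GO,S:wait,W:empty | queues: N=0 E=1 S=0 W=0
Step 6 [NS]: N:empty,E:wait,S:empty,W:wait | queues: N=0 E=1 S=0 W=0
Step 7 [NS]: N:empty,E:wait,S:empty,W:wait | queues: N=0 E=1 S=0 W=0
Step 8 [EW]: N:wait,E:car7-GO,S:wait,W:empty | queues: N=0 E=0 S=0 W=0
Car 3 crosses at step 1

1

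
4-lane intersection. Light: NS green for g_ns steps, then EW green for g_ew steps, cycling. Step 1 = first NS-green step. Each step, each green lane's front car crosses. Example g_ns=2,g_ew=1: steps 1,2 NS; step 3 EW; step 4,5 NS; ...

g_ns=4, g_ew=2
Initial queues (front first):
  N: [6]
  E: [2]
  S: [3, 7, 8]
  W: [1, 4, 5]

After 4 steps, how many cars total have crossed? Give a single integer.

Answer: 4

Derivation:
Step 1 [NS]: N:car6-GO,E:wait,S:car3-GO,W:wait | queues: N=0 E=1 S=2 W=3
Step 2 [NS]: N:empty,E:wait,S:car7-GO,W:wait | queues: N=0 E=1 S=1 W=3
Step 3 [NS]: N:empty,E:wait,S:car8-GO,W:wait | queues: N=0 E=1 S=0 W=3
Step 4 [NS]: N:empty,E:wait,S:empty,W:wait | queues: N=0 E=1 S=0 W=3
Cars crossed by step 4: 4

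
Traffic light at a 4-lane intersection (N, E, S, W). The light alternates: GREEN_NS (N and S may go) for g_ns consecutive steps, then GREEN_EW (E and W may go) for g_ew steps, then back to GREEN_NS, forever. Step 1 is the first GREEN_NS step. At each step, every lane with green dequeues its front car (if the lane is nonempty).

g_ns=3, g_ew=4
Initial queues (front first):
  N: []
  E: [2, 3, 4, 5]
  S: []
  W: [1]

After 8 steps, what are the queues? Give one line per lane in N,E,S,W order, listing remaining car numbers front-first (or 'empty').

Step 1 [NS]: N:empty,E:wait,S:empty,W:wait | queues: N=0 E=4 S=0 W=1
Step 2 [NS]: N:empty,E:wait,S:empty,W:wait | queues: N=0 E=4 S=0 W=1
Step 3 [NS]: N:empty,E:wait,S:empty,W:wait | queues: N=0 E=4 S=0 W=1
Step 4 [EW]: N:wait,E:car2-GO,S:wait,W:car1-GO | queues: N=0 E=3 S=0 W=0
Step 5 [EW]: N:wait,E:car3-GO,S:wait,W:empty | queues: N=0 E=2 S=0 W=0
Step 6 [EW]: N:wait,E:car4-GO,S:wait,W:empty | queues: N=0 E=1 S=0 W=0
Step 7 [EW]: N:wait,E:car5-GO,S:wait,W:empty | queues: N=0 E=0 S=0 W=0

N: empty
E: empty
S: empty
W: empty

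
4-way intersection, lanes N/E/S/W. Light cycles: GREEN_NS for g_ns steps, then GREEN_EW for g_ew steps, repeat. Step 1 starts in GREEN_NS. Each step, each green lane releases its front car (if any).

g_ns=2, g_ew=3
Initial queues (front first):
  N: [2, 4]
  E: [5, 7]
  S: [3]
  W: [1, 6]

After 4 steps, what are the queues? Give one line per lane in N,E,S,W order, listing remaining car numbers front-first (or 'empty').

Step 1 [NS]: N:car2-GO,E:wait,S:car3-GO,W:wait | queues: N=1 E=2 S=0 W=2
Step 2 [NS]: N:car4-GO,E:wait,S:empty,W:wait | queues: N=0 E=2 S=0 W=2
Step 3 [EW]: N:wait,E:car5-GO,S:wait,W:car1-GO | queues: N=0 E=1 S=0 W=1
Step 4 [EW]: N:wait,E:car7-GO,S:wait,W:car6-GO | queues: N=0 E=0 S=0 W=0

N: empty
E: empty
S: empty
W: empty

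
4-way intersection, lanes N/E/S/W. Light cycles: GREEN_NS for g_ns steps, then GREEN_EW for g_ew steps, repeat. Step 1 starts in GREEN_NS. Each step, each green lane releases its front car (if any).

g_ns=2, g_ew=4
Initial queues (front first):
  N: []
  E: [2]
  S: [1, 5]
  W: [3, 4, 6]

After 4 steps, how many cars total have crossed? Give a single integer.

Answer: 5

Derivation:
Step 1 [NS]: N:empty,E:wait,S:car1-GO,W:wait | queues: N=0 E=1 S=1 W=3
Step 2 [NS]: N:empty,E:wait,S:car5-GO,W:wait | queues: N=0 E=1 S=0 W=3
Step 3 [EW]: N:wait,E:car2-GO,S:wait,W:car3-GO | queues: N=0 E=0 S=0 W=2
Step 4 [EW]: N:wait,E:empty,S:wait,W:car4-GO | queues: N=0 E=0 S=0 W=1
Cars crossed by step 4: 5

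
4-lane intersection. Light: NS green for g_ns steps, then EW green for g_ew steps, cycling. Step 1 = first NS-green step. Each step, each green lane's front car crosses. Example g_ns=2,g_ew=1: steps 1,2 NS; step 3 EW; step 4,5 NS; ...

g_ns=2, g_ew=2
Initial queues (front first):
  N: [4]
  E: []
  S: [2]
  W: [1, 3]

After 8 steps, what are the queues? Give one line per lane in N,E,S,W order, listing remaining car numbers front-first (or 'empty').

Step 1 [NS]: N:car4-GO,E:wait,S:car2-GO,W:wait | queues: N=0 E=0 S=0 W=2
Step 2 [NS]: N:empty,E:wait,S:empty,W:wait | queues: N=0 E=0 S=0 W=2
Step 3 [EW]: N:wait,E:empty,S:wait,W:car1-GO | queues: N=0 E=0 S=0 W=1
Step 4 [EW]: N:wait,E:empty,S:wait,W:car3-GO | queues: N=0 E=0 S=0 W=0

N: empty
E: empty
S: empty
W: empty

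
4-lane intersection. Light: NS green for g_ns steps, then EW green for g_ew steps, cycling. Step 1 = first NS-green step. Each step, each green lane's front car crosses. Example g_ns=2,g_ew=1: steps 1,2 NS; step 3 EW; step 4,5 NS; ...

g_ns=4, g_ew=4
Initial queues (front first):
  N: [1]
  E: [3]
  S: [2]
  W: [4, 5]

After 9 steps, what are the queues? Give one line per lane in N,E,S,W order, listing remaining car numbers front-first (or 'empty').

Step 1 [NS]: N:car1-GO,E:wait,S:car2-GO,W:wait | queues: N=0 E=1 S=0 W=2
Step 2 [NS]: N:empty,E:wait,S:empty,W:wait | queues: N=0 E=1 S=0 W=2
Step 3 [NS]: N:empty,E:wait,S:empty,W:wait | queues: N=0 E=1 S=0 W=2
Step 4 [NS]: N:empty,E:wait,S:empty,W:wait | queues: N=0 E=1 S=0 W=2
Step 5 [EW]: N:wait,E:car3-GO,S:wait,W:car4-GO | queues: N=0 E=0 S=0 W=1
Step 6 [EW]: N:wait,E:empty,S:wait,W:car5-GO | queues: N=0 E=0 S=0 W=0

N: empty
E: empty
S: empty
W: empty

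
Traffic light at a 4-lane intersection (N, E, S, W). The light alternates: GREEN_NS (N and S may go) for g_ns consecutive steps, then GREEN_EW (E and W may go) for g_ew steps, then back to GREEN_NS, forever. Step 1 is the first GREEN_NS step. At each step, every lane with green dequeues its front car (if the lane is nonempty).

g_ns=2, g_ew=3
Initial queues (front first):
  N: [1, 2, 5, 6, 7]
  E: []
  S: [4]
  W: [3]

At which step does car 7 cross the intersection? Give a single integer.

Step 1 [NS]: N:car1-GO,E:wait,S:car4-GO,W:wait | queues: N=4 E=0 S=0 W=1
Step 2 [NS]: N:car2-GO,E:wait,S:empty,W:wait | queues: N=3 E=0 S=0 W=1
Step 3 [EW]: N:wait,E:empty,S:wait,W:car3-GO | queues: N=3 E=0 S=0 W=0
Step 4 [EW]: N:wait,E:empty,S:wait,W:empty | queues: N=3 E=0 S=0 W=0
Step 5 [EW]: N:wait,E:empty,S:wait,W:empty | queues: N=3 E=0 S=0 W=0
Step 6 [NS]: N:car5-GO,E:wait,S:empty,W:wait | queues: N=2 E=0 S=0 W=0
Step 7 [NS]: N:car6-GO,E:wait,S:empty,W:wait | queues: N=1 E=0 S=0 W=0
Step 8 [EW]: N:wait,E:empty,S:wait,W:empty | queues: N=1 E=0 S=0 W=0
Step 9 [EW]: N:wait,E:empty,S:wait,W:empty | queues: N=1 E=0 S=0 W=0
Step 10 [EW]: N:wait,E:empty,S:wait,W:empty | queues: N=1 E=0 S=0 W=0
Step 11 [NS]: N:car7-GO,E:wait,S:empty,W:wait | queues: N=0 E=0 S=0 W=0
Car 7 crosses at step 11

11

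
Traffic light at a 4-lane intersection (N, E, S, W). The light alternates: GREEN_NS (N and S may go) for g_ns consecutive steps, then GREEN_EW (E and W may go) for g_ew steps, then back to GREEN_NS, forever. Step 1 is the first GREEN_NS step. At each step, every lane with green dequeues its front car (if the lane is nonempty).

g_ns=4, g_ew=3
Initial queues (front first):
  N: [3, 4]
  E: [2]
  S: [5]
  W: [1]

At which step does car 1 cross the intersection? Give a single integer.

Step 1 [NS]: N:car3-GO,E:wait,S:car5-GO,W:wait | queues: N=1 E=1 S=0 W=1
Step 2 [NS]: N:car4-GO,E:wait,S:empty,W:wait | queues: N=0 E=1 S=0 W=1
Step 3 [NS]: N:empty,E:wait,S:empty,W:wait | queues: N=0 E=1 S=0 W=1
Step 4 [NS]: N:empty,E:wait,S:empty,W:wait | queues: N=0 E=1 S=0 W=1
Step 5 [EW]: N:wait,E:car2-GO,S:wait,W:car1-GO | queues: N=0 E=0 S=0 W=0
Car 1 crosses at step 5

5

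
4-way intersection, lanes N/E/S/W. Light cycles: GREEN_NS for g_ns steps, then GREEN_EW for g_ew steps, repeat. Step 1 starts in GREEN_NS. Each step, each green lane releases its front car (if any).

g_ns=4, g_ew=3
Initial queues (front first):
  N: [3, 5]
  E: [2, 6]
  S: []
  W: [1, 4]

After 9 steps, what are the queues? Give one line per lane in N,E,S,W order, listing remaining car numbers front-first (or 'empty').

Step 1 [NS]: N:car3-GO,E:wait,S:empty,W:wait | queues: N=1 E=2 S=0 W=2
Step 2 [NS]: N:car5-GO,E:wait,S:empty,W:wait | queues: N=0 E=2 S=0 W=2
Step 3 [NS]: N:empty,E:wait,S:empty,W:wait | queues: N=0 E=2 S=0 W=2
Step 4 [NS]: N:empty,E:wait,S:empty,W:wait | queues: N=0 E=2 S=0 W=2
Step 5 [EW]: N:wait,E:car2-GO,S:wait,W:car1-GO | queues: N=0 E=1 S=0 W=1
Step 6 [EW]: N:wait,E:car6-GO,S:wait,W:car4-GO | queues: N=0 E=0 S=0 W=0

N: empty
E: empty
S: empty
W: empty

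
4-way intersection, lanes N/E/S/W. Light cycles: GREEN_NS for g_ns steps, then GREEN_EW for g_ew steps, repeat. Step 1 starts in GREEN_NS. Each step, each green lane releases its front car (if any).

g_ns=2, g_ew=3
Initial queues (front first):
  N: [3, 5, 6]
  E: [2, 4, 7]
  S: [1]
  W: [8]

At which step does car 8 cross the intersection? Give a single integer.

Step 1 [NS]: N:car3-GO,E:wait,S:car1-GO,W:wait | queues: N=2 E=3 S=0 W=1
Step 2 [NS]: N:car5-GO,E:wait,S:empty,W:wait | queues: N=1 E=3 S=0 W=1
Step 3 [EW]: N:wait,E:car2-GO,S:wait,W:car8-GO | queues: N=1 E=2 S=0 W=0
Step 4 [EW]: N:wait,E:car4-GO,S:wait,W:empty | queues: N=1 E=1 S=0 W=0
Step 5 [EW]: N:wait,E:car7-GO,S:wait,W:empty | queues: N=1 E=0 S=0 W=0
Step 6 [NS]: N:car6-GO,E:wait,S:empty,W:wait | queues: N=0 E=0 S=0 W=0
Car 8 crosses at step 3

3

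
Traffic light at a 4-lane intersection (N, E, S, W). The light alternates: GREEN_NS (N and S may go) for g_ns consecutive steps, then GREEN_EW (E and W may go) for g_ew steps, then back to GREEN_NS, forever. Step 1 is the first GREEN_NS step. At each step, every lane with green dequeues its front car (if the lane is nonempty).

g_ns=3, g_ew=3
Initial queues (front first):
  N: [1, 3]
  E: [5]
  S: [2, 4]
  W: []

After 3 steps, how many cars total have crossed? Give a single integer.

Answer: 4

Derivation:
Step 1 [NS]: N:car1-GO,E:wait,S:car2-GO,W:wait | queues: N=1 E=1 S=1 W=0
Step 2 [NS]: N:car3-GO,E:wait,S:car4-GO,W:wait | queues: N=0 E=1 S=0 W=0
Step 3 [NS]: N:empty,E:wait,S:empty,W:wait | queues: N=0 E=1 S=0 W=0
Cars crossed by step 3: 4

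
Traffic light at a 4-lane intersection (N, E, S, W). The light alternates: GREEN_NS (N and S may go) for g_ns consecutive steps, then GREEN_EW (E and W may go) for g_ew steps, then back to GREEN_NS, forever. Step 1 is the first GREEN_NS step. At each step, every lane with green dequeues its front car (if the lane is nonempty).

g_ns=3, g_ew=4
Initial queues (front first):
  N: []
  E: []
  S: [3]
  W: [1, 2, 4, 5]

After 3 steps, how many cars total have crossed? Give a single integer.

Answer: 1

Derivation:
Step 1 [NS]: N:empty,E:wait,S:car3-GO,W:wait | queues: N=0 E=0 S=0 W=4
Step 2 [NS]: N:empty,E:wait,S:empty,W:wait | queues: N=0 E=0 S=0 W=4
Step 3 [NS]: N:empty,E:wait,S:empty,W:wait | queues: N=0 E=0 S=0 W=4
Cars crossed by step 3: 1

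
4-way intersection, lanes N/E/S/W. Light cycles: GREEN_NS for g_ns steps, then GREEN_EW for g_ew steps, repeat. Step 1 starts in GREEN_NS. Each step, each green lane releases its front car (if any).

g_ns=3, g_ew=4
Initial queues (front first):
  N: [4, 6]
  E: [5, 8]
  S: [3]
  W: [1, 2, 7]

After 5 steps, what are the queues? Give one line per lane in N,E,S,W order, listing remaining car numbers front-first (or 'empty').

Step 1 [NS]: N:car4-GO,E:wait,S:car3-GO,W:wait | queues: N=1 E=2 S=0 W=3
Step 2 [NS]: N:car6-GO,E:wait,S:empty,W:wait | queues: N=0 E=2 S=0 W=3
Step 3 [NS]: N:empty,E:wait,S:empty,W:wait | queues: N=0 E=2 S=0 W=3
Step 4 [EW]: N:wait,E:car5-GO,S:wait,W:car1-GO | queues: N=0 E=1 S=0 W=2
Step 5 [EW]: N:wait,E:car8-GO,S:wait,W:car2-GO | queues: N=0 E=0 S=0 W=1

N: empty
E: empty
S: empty
W: 7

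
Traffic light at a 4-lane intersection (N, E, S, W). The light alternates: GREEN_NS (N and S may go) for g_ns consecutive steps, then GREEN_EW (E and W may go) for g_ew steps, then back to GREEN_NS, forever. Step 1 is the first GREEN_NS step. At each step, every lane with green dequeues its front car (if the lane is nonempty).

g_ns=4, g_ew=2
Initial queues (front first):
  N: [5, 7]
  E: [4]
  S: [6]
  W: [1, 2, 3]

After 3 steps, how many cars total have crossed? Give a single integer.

Answer: 3

Derivation:
Step 1 [NS]: N:car5-GO,E:wait,S:car6-GO,W:wait | queues: N=1 E=1 S=0 W=3
Step 2 [NS]: N:car7-GO,E:wait,S:empty,W:wait | queues: N=0 E=1 S=0 W=3
Step 3 [NS]: N:empty,E:wait,S:empty,W:wait | queues: N=0 E=1 S=0 W=3
Cars crossed by step 3: 3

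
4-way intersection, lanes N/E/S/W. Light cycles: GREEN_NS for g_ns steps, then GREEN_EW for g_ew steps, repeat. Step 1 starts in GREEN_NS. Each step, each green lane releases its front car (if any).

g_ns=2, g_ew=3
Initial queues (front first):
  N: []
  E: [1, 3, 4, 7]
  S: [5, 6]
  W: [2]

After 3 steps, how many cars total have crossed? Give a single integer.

Answer: 4

Derivation:
Step 1 [NS]: N:empty,E:wait,S:car5-GO,W:wait | queues: N=0 E=4 S=1 W=1
Step 2 [NS]: N:empty,E:wait,S:car6-GO,W:wait | queues: N=0 E=4 S=0 W=1
Step 3 [EW]: N:wait,E:car1-GO,S:wait,W:car2-GO | queues: N=0 E=3 S=0 W=0
Cars crossed by step 3: 4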